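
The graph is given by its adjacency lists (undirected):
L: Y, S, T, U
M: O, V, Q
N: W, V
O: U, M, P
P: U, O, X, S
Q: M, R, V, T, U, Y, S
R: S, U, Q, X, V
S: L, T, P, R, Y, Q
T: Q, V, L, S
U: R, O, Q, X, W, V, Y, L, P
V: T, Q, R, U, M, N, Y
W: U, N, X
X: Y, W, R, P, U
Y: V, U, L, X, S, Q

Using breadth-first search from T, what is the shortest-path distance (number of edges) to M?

2

Level 0: T
Level 1: L, Q, S, V
Level 2: M, N, P, R, U, Y
Level 3: O, W, X
M first appears at level 2.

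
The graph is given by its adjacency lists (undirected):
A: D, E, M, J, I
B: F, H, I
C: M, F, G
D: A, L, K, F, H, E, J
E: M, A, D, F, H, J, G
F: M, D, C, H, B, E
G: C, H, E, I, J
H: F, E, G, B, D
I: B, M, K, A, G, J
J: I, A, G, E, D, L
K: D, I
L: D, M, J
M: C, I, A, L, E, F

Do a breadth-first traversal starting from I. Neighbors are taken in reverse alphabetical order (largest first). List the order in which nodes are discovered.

I -> M -> K -> J -> G -> B -> A -> L -> F -> E -> C -> D -> H

Visit I; enqueue M, K, J, G, B, A → queue [M, K, J, G, B, A]
Visit M; enqueue L, F, E, C → queue [K, J, G, B, A, L, F, E, C]
Visit K; enqueue D → queue [J, G, B, A, L, F, E, C, D]
Visit J → queue [G, B, A, L, F, E, C, D]
Visit G; enqueue H → queue [B, A, L, F, E, C, D, H]
Visit B → queue [A, L, F, E, C, D, H]
Visit A → queue [L, F, E, C, D, H]
Visit L → queue [F, E, C, D, H]
Visit F → queue [E, C, D, H]
Visit E → queue [C, D, H]
Visit C → queue [D, H]
Visit D → queue [H]
Visit H → queue []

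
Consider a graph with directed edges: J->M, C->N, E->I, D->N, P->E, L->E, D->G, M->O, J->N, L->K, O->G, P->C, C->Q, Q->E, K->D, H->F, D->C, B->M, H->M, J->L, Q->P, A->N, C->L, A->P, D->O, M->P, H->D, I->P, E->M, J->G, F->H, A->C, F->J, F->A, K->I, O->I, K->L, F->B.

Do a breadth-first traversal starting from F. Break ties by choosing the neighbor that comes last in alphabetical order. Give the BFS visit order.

Visit F; enqueue J, H, B, A → queue [J, H, B, A]
Visit J; enqueue N, M, L, G → queue [H, B, A, N, M, L, G]
Visit H; enqueue D → queue [B, A, N, M, L, G, D]
Visit B → queue [A, N, M, L, G, D]
Visit A; enqueue P, C → queue [N, M, L, G, D, P, C]
Visit N → queue [M, L, G, D, P, C]
Visit M; enqueue O → queue [L, G, D, P, C, O]
Visit L; enqueue K, E → queue [G, D, P, C, O, K, E]
Visit G → queue [D, P, C, O, K, E]
Visit D → queue [P, C, O, K, E]
Visit P → queue [C, O, K, E]
Visit C; enqueue Q → queue [O, K, E, Q]
Visit O; enqueue I → queue [K, E, Q, I]
Visit K → queue [E, Q, I]
Visit E → queue [Q, I]
Visit Q → queue [I]
Visit I → queue []

F -> J -> H -> B -> A -> N -> M -> L -> G -> D -> P -> C -> O -> K -> E -> Q -> I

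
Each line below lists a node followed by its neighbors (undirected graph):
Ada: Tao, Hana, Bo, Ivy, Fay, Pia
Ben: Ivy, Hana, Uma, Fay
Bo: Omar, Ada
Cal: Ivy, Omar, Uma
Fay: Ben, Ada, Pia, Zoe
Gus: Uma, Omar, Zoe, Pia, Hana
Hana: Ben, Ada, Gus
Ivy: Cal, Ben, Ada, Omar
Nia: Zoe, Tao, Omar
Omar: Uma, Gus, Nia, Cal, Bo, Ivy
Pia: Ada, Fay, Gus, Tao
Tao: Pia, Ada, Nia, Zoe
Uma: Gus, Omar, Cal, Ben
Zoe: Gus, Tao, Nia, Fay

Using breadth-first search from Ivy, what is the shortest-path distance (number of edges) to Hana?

Level 0: Ivy
Level 1: Ada, Ben, Cal, Omar
Level 2: Bo, Fay, Gus, Hana, Nia, Pia, Tao, Uma
Level 3: Zoe
Hana first appears at level 2.

2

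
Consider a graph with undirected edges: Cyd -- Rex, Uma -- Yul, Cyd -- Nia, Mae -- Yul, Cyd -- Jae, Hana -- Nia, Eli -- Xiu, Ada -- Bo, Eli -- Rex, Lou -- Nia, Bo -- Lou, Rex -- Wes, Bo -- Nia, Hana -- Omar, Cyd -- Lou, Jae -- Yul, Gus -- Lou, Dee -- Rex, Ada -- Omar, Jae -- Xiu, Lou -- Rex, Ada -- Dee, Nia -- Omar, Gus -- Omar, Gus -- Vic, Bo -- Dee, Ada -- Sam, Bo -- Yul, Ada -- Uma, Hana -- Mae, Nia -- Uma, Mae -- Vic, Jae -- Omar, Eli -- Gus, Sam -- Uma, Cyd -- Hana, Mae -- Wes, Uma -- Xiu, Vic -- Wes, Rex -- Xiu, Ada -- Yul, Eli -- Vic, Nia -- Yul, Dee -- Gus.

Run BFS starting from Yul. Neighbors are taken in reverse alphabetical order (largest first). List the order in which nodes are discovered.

Visit Yul; enqueue Uma, Nia, Mae, Jae, Bo, Ada → queue [Uma, Nia, Mae, Jae, Bo, Ada]
Visit Uma; enqueue Xiu, Sam → queue [Nia, Mae, Jae, Bo, Ada, Xiu, Sam]
Visit Nia; enqueue Omar, Lou, Hana, Cyd → queue [Mae, Jae, Bo, Ada, Xiu, Sam, Omar, Lou, Hana, Cyd]
Visit Mae; enqueue Wes, Vic → queue [Jae, Bo, Ada, Xiu, Sam, Omar, Lou, Hana, Cyd, Wes, Vic]
Visit Jae → queue [Bo, Ada, Xiu, Sam, Omar, Lou, Hana, Cyd, Wes, Vic]
Visit Bo; enqueue Dee → queue [Ada, Xiu, Sam, Omar, Lou, Hana, Cyd, Wes, Vic, Dee]
Visit Ada → queue [Xiu, Sam, Omar, Lou, Hana, Cyd, Wes, Vic, Dee]
Visit Xiu; enqueue Rex, Eli → queue [Sam, Omar, Lou, Hana, Cyd, Wes, Vic, Dee, Rex, Eli]
Visit Sam → queue [Omar, Lou, Hana, Cyd, Wes, Vic, Dee, Rex, Eli]
Visit Omar; enqueue Gus → queue [Lou, Hana, Cyd, Wes, Vic, Dee, Rex, Eli, Gus]
Visit Lou → queue [Hana, Cyd, Wes, Vic, Dee, Rex, Eli, Gus]
Visit Hana → queue [Cyd, Wes, Vic, Dee, Rex, Eli, Gus]
Visit Cyd → queue [Wes, Vic, Dee, Rex, Eli, Gus]
Visit Wes → queue [Vic, Dee, Rex, Eli, Gus]
Visit Vic → queue [Dee, Rex, Eli, Gus]
Visit Dee → queue [Rex, Eli, Gus]
Visit Rex → queue [Eli, Gus]
Visit Eli → queue [Gus]
Visit Gus → queue []

Yul → Uma → Nia → Mae → Jae → Bo → Ada → Xiu → Sam → Omar → Lou → Hana → Cyd → Wes → Vic → Dee → Rex → Eli → Gus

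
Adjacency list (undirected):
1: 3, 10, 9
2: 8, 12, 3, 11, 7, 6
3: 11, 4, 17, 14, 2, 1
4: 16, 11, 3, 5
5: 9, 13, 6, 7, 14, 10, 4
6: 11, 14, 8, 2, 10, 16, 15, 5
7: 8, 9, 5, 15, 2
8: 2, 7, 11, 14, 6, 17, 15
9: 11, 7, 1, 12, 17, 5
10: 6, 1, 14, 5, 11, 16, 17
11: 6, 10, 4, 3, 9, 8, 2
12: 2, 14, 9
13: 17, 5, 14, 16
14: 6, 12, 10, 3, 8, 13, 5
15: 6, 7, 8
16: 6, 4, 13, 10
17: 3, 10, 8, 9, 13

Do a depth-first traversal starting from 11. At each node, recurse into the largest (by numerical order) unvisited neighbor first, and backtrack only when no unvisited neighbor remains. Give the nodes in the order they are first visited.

Visit 11
11 → 10
10 → 17
17 → 13
13 → 16
16 → 6
6 → 15
15 → 8
8 → 14
14 → 12
12 → 9
9 → 7
7 → 5
5 → 4
4 → 3
3 → 2
3 → 1

11 10 17 13 16 6 15 8 14 12 9 7 5 4 3 2 1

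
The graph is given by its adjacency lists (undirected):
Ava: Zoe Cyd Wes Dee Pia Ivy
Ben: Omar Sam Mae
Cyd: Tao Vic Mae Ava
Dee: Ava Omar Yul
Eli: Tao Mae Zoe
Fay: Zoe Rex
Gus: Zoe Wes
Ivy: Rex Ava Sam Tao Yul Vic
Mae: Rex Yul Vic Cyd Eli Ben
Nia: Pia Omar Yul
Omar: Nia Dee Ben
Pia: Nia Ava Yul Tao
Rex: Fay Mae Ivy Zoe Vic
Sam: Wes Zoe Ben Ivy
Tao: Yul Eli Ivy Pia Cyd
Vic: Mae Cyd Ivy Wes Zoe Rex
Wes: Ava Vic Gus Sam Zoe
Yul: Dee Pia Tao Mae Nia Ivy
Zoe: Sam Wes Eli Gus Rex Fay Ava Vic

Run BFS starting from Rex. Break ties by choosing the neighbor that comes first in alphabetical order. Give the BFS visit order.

Visit Rex; enqueue Fay, Ivy, Mae, Vic, Zoe → queue [Fay, Ivy, Mae, Vic, Zoe]
Visit Fay → queue [Ivy, Mae, Vic, Zoe]
Visit Ivy; enqueue Ava, Sam, Tao, Yul → queue [Mae, Vic, Zoe, Ava, Sam, Tao, Yul]
Visit Mae; enqueue Ben, Cyd, Eli → queue [Vic, Zoe, Ava, Sam, Tao, Yul, Ben, Cyd, Eli]
Visit Vic; enqueue Wes → queue [Zoe, Ava, Sam, Tao, Yul, Ben, Cyd, Eli, Wes]
Visit Zoe; enqueue Gus → queue [Ava, Sam, Tao, Yul, Ben, Cyd, Eli, Wes, Gus]
Visit Ava; enqueue Dee, Pia → queue [Sam, Tao, Yul, Ben, Cyd, Eli, Wes, Gus, Dee, Pia]
Visit Sam → queue [Tao, Yul, Ben, Cyd, Eli, Wes, Gus, Dee, Pia]
Visit Tao → queue [Yul, Ben, Cyd, Eli, Wes, Gus, Dee, Pia]
Visit Yul; enqueue Nia → queue [Ben, Cyd, Eli, Wes, Gus, Dee, Pia, Nia]
Visit Ben; enqueue Omar → queue [Cyd, Eli, Wes, Gus, Dee, Pia, Nia, Omar]
Visit Cyd → queue [Eli, Wes, Gus, Dee, Pia, Nia, Omar]
Visit Eli → queue [Wes, Gus, Dee, Pia, Nia, Omar]
Visit Wes → queue [Gus, Dee, Pia, Nia, Omar]
Visit Gus → queue [Dee, Pia, Nia, Omar]
Visit Dee → queue [Pia, Nia, Omar]
Visit Pia → queue [Nia, Omar]
Visit Nia → queue [Omar]
Visit Omar → queue []

Rex, Fay, Ivy, Mae, Vic, Zoe, Ava, Sam, Tao, Yul, Ben, Cyd, Eli, Wes, Gus, Dee, Pia, Nia, Omar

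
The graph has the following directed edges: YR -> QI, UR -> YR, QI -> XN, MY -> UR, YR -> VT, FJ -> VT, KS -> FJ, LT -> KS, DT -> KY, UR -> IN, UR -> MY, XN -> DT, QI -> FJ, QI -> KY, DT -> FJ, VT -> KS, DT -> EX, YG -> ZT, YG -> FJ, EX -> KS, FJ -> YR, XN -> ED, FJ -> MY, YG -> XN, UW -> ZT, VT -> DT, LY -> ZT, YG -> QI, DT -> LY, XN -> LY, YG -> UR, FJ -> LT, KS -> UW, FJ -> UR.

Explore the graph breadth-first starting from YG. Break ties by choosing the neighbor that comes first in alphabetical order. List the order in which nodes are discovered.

Visit YG; enqueue FJ, QI, UR, XN, ZT → queue [FJ, QI, UR, XN, ZT]
Visit FJ; enqueue LT, MY, VT, YR → queue [QI, UR, XN, ZT, LT, MY, VT, YR]
Visit QI; enqueue KY → queue [UR, XN, ZT, LT, MY, VT, YR, KY]
Visit UR; enqueue IN → queue [XN, ZT, LT, MY, VT, YR, KY, IN]
Visit XN; enqueue DT, ED, LY → queue [ZT, LT, MY, VT, YR, KY, IN, DT, ED, LY]
Visit ZT → queue [LT, MY, VT, YR, KY, IN, DT, ED, LY]
Visit LT; enqueue KS → queue [MY, VT, YR, KY, IN, DT, ED, LY, KS]
Visit MY → queue [VT, YR, KY, IN, DT, ED, LY, KS]
Visit VT → queue [YR, KY, IN, DT, ED, LY, KS]
Visit YR → queue [KY, IN, DT, ED, LY, KS]
Visit KY → queue [IN, DT, ED, LY, KS]
Visit IN → queue [DT, ED, LY, KS]
Visit DT; enqueue EX → queue [ED, LY, KS, EX]
Visit ED → queue [LY, KS, EX]
Visit LY → queue [KS, EX]
Visit KS; enqueue UW → queue [EX, UW]
Visit EX → queue [UW]
Visit UW → queue []

YG, FJ, QI, UR, XN, ZT, LT, MY, VT, YR, KY, IN, DT, ED, LY, KS, EX, UW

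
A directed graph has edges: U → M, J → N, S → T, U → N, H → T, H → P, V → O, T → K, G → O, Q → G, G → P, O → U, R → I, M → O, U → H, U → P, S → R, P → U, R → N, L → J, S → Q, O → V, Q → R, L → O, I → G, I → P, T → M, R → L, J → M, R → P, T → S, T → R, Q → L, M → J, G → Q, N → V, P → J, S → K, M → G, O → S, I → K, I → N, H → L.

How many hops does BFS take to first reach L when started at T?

2

Level 0: T
Level 1: K, M, R, S
Level 2: G, I, J, L, N, O, P, Q
Level 3: U, V
Level 4: H
L first appears at level 2.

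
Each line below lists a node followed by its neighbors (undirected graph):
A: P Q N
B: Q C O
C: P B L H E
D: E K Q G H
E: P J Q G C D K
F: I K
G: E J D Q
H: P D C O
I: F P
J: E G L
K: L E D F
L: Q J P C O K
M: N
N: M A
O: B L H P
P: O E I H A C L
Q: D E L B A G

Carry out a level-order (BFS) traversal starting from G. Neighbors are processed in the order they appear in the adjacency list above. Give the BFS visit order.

Visit G; enqueue E, J, D, Q → queue [E, J, D, Q]
Visit E; enqueue P, C, K → queue [J, D, Q, P, C, K]
Visit J; enqueue L → queue [D, Q, P, C, K, L]
Visit D; enqueue H → queue [Q, P, C, K, L, H]
Visit Q; enqueue B, A → queue [P, C, K, L, H, B, A]
Visit P; enqueue O, I → queue [C, K, L, H, B, A, O, I]
Visit C → queue [K, L, H, B, A, O, I]
Visit K; enqueue F → queue [L, H, B, A, O, I, F]
Visit L → queue [H, B, A, O, I, F]
Visit H → queue [B, A, O, I, F]
Visit B → queue [A, O, I, F]
Visit A; enqueue N → queue [O, I, F, N]
Visit O → queue [I, F, N]
Visit I → queue [F, N]
Visit F → queue [N]
Visit N; enqueue M → queue [M]
Visit M → queue []

G, E, J, D, Q, P, C, K, L, H, B, A, O, I, F, N, M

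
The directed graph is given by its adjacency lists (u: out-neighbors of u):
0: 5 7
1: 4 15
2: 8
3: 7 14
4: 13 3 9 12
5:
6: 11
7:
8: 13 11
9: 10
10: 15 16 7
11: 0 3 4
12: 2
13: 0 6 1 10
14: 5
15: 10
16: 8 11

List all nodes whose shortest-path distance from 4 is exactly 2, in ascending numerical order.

Level 0: 4
Level 1: 3, 9, 12, 13
Level 2: 0, 1, 2, 6, 7, 10, 14
Level 3: 5, 8, 11, 15, 16

0, 1, 2, 6, 7, 10, 14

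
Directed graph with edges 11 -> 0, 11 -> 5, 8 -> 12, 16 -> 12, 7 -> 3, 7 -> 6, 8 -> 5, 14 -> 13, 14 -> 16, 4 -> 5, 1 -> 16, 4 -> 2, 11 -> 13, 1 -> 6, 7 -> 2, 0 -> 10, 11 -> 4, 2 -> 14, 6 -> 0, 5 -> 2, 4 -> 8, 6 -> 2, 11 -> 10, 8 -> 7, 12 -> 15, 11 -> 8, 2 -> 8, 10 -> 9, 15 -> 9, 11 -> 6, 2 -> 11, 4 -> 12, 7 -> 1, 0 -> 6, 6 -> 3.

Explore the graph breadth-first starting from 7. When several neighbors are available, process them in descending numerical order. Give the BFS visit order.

7, 6, 3, 2, 1, 0, 14, 11, 8, 16, 10, 13, 5, 4, 12, 9, 15

Visit 7; enqueue 6, 3, 2, 1 → queue [6, 3, 2, 1]
Visit 6; enqueue 0 → queue [3, 2, 1, 0]
Visit 3 → queue [2, 1, 0]
Visit 2; enqueue 14, 11, 8 → queue [1, 0, 14, 11, 8]
Visit 1; enqueue 16 → queue [0, 14, 11, 8, 16]
Visit 0; enqueue 10 → queue [14, 11, 8, 16, 10]
Visit 14; enqueue 13 → queue [11, 8, 16, 10, 13]
Visit 11; enqueue 5, 4 → queue [8, 16, 10, 13, 5, 4]
Visit 8; enqueue 12 → queue [16, 10, 13, 5, 4, 12]
Visit 16 → queue [10, 13, 5, 4, 12]
Visit 10; enqueue 9 → queue [13, 5, 4, 12, 9]
Visit 13 → queue [5, 4, 12, 9]
Visit 5 → queue [4, 12, 9]
Visit 4 → queue [12, 9]
Visit 12; enqueue 15 → queue [9, 15]
Visit 9 → queue [15]
Visit 15 → queue []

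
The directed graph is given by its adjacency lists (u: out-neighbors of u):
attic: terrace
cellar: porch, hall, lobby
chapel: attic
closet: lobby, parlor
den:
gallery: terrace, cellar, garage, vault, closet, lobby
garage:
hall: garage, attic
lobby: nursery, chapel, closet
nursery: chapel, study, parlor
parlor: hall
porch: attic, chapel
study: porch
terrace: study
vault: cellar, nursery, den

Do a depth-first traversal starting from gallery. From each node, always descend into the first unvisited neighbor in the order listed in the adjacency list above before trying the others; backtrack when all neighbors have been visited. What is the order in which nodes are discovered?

gallery, terrace, study, porch, attic, chapel, cellar, hall, garage, lobby, nursery, parlor, closet, vault, den

Visit gallery
gallery → terrace
terrace → study
study → porch
porch → attic
porch → chapel
gallery → cellar
cellar → hall
hall → garage
cellar → lobby
lobby → nursery
nursery → parlor
lobby → closet
gallery → vault
vault → den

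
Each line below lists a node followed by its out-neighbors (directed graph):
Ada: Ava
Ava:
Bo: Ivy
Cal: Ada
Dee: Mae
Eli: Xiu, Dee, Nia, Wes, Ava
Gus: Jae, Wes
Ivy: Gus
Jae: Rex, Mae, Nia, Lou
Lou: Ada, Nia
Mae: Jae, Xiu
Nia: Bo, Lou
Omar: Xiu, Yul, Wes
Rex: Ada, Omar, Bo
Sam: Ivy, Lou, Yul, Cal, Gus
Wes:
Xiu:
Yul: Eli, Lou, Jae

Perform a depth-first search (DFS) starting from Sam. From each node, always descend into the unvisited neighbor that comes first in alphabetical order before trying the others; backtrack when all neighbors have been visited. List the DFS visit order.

Sam, Cal, Ada, Ava, Gus, Jae, Lou, Nia, Bo, Ivy, Mae, Xiu, Rex, Omar, Wes, Yul, Eli, Dee

Visit Sam
Sam → Cal
Cal → Ada
Ada → Ava
Sam → Gus
Gus → Jae
Jae → Lou
Lou → Nia
Nia → Bo
Bo → Ivy
Jae → Mae
Mae → Xiu
Jae → Rex
Rex → Omar
Omar → Wes
Omar → Yul
Yul → Eli
Eli → Dee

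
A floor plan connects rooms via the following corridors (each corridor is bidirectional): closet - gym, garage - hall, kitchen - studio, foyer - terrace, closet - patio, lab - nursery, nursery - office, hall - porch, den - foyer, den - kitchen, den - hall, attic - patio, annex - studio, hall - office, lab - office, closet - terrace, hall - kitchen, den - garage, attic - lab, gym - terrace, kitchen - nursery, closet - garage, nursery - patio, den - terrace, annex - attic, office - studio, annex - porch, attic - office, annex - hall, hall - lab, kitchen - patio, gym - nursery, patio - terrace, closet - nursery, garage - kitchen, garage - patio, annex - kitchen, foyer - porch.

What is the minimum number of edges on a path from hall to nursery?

2

Level 0: hall
Level 1: annex, den, garage, kitchen, lab, office, porch
Level 2: attic, closet, foyer, nursery, patio, studio, terrace
Level 3: gym
nursery first appears at level 2.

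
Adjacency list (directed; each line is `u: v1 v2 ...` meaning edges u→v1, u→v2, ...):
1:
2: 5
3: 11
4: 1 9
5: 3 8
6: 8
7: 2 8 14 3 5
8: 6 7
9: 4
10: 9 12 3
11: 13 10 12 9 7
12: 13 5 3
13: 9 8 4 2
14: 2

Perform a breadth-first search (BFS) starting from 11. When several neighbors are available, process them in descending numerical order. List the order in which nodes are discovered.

11, 13, 12, 10, 9, 7, 8, 4, 2, 5, 3, 14, 6, 1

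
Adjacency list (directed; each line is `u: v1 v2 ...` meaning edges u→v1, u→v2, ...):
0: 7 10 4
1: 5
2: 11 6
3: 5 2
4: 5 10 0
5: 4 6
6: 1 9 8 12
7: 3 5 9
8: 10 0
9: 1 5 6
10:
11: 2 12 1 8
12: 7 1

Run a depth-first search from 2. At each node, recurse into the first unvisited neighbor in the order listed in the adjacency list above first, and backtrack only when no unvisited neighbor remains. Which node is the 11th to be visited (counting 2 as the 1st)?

Visit 2
2 → 11
11 → 12
12 → 7
7 → 3
3 → 5
5 → 4
4 → 10
4 → 0
5 → 6
6 → 1
6 → 9
6 → 8

Visit order: 2, 11, 12, 7, 3, 5, 4, 10, 0, 6, 1, 9, 8

1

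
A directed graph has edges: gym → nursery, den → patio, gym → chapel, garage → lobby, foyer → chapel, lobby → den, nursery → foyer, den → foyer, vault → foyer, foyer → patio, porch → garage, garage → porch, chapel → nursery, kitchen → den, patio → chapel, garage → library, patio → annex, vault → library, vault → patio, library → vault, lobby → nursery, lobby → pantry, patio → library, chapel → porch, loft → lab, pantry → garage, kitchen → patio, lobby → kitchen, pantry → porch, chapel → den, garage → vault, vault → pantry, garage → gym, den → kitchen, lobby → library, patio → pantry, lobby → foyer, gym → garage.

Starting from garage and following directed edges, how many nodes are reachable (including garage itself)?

14

BFS from garage visits: garage, gym, library, lobby, porch, vault, chapel, nursery, den, foyer, kitchen, pantry, patio, annex
Reachable nodes: 14 of 16 total.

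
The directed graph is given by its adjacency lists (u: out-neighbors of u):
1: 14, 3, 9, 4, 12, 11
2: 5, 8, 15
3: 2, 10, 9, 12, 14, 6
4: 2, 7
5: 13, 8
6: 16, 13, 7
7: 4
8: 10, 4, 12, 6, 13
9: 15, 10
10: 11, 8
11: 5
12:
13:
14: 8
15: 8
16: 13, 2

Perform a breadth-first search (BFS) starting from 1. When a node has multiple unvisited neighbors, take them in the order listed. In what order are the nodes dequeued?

Visit 1; enqueue 14, 3, 9, 4, 12, 11 → queue [14, 3, 9, 4, 12, 11]
Visit 14; enqueue 8 → queue [3, 9, 4, 12, 11, 8]
Visit 3; enqueue 2, 10, 6 → queue [9, 4, 12, 11, 8, 2, 10, 6]
Visit 9; enqueue 15 → queue [4, 12, 11, 8, 2, 10, 6, 15]
Visit 4; enqueue 7 → queue [12, 11, 8, 2, 10, 6, 15, 7]
Visit 12 → queue [11, 8, 2, 10, 6, 15, 7]
Visit 11; enqueue 5 → queue [8, 2, 10, 6, 15, 7, 5]
Visit 8; enqueue 13 → queue [2, 10, 6, 15, 7, 5, 13]
Visit 2 → queue [10, 6, 15, 7, 5, 13]
Visit 10 → queue [6, 15, 7, 5, 13]
Visit 6; enqueue 16 → queue [15, 7, 5, 13, 16]
Visit 15 → queue [7, 5, 13, 16]
Visit 7 → queue [5, 13, 16]
Visit 5 → queue [13, 16]
Visit 13 → queue [16]
Visit 16 → queue []

1 14 3 9 4 12 11 8 2 10 6 15 7 5 13 16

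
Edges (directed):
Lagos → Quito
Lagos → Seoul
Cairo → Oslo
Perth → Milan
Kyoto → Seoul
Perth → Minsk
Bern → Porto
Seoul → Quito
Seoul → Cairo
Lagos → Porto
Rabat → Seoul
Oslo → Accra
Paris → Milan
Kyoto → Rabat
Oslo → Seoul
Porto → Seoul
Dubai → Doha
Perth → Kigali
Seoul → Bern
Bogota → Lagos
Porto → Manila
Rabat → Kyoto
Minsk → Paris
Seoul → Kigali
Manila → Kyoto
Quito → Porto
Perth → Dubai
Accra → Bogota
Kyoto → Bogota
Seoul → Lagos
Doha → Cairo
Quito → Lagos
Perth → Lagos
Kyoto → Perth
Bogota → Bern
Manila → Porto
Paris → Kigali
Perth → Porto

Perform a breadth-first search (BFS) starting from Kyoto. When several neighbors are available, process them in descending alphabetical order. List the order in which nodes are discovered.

Kyoto, Seoul, Rabat, Perth, Bogota, Quito, Lagos, Kigali, Cairo, Bern, Porto, Minsk, Milan, Dubai, Oslo, Manila, Paris, Doha, Accra

Visit Kyoto; enqueue Seoul, Rabat, Perth, Bogota → queue [Seoul, Rabat, Perth, Bogota]
Visit Seoul; enqueue Quito, Lagos, Kigali, Cairo, Bern → queue [Rabat, Perth, Bogota, Quito, Lagos, Kigali, Cairo, Bern]
Visit Rabat → queue [Perth, Bogota, Quito, Lagos, Kigali, Cairo, Bern]
Visit Perth; enqueue Porto, Minsk, Milan, Dubai → queue [Bogota, Quito, Lagos, Kigali, Cairo, Bern, Porto, Minsk, Milan, Dubai]
Visit Bogota → queue [Quito, Lagos, Kigali, Cairo, Bern, Porto, Minsk, Milan, Dubai]
Visit Quito → queue [Lagos, Kigali, Cairo, Bern, Porto, Minsk, Milan, Dubai]
Visit Lagos → queue [Kigali, Cairo, Bern, Porto, Minsk, Milan, Dubai]
Visit Kigali → queue [Cairo, Bern, Porto, Minsk, Milan, Dubai]
Visit Cairo; enqueue Oslo → queue [Bern, Porto, Minsk, Milan, Dubai, Oslo]
Visit Bern → queue [Porto, Minsk, Milan, Dubai, Oslo]
Visit Porto; enqueue Manila → queue [Minsk, Milan, Dubai, Oslo, Manila]
Visit Minsk; enqueue Paris → queue [Milan, Dubai, Oslo, Manila, Paris]
Visit Milan → queue [Dubai, Oslo, Manila, Paris]
Visit Dubai; enqueue Doha → queue [Oslo, Manila, Paris, Doha]
Visit Oslo; enqueue Accra → queue [Manila, Paris, Doha, Accra]
Visit Manila → queue [Paris, Doha, Accra]
Visit Paris → queue [Doha, Accra]
Visit Doha → queue [Accra]
Visit Accra → queue []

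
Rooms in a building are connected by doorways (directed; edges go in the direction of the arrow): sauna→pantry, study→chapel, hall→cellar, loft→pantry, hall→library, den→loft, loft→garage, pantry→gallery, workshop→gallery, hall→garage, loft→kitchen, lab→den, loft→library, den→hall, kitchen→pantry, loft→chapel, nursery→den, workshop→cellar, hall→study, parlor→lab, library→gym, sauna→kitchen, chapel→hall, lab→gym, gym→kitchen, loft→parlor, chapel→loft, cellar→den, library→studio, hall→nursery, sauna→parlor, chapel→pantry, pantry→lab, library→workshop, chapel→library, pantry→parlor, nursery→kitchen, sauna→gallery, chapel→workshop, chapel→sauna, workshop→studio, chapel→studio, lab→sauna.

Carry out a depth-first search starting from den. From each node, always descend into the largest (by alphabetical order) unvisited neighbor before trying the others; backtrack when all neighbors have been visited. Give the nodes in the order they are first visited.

Visit den
den → loft
loft → parlor
parlor → lab
lab → sauna
sauna → pantry
pantry → gallery
sauna → kitchen
lab → gym
loft → library
library → workshop
workshop → studio
workshop → cellar
loft → garage
loft → chapel
chapel → hall
hall → study
hall → nursery

den -> loft -> parlor -> lab -> sauna -> pantry -> gallery -> kitchen -> gym -> library -> workshop -> studio -> cellar -> garage -> chapel -> hall -> study -> nursery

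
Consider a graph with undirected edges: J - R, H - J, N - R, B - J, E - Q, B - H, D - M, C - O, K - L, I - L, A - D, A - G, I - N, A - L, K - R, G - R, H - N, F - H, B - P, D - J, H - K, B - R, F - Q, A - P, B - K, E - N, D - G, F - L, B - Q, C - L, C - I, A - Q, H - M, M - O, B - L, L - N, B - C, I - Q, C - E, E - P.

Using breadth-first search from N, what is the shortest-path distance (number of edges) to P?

2

Level 0: N
Level 1: E, H, I, L, R
Level 2: A, B, C, F, G, J, K, M, P, Q
Level 3: D, O
P first appears at level 2.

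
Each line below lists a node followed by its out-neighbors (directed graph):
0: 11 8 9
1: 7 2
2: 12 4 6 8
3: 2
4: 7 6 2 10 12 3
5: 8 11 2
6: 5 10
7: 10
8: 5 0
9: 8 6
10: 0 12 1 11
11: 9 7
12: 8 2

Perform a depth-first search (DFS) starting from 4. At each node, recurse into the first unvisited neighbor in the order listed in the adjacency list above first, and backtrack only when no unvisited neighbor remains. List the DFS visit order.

4, 7, 10, 0, 11, 9, 8, 5, 2, 12, 6, 1, 3

Visit 4
4 → 7
7 → 10
10 → 0
0 → 11
11 → 9
9 → 8
8 → 5
5 → 2
2 → 12
2 → 6
10 → 1
4 → 3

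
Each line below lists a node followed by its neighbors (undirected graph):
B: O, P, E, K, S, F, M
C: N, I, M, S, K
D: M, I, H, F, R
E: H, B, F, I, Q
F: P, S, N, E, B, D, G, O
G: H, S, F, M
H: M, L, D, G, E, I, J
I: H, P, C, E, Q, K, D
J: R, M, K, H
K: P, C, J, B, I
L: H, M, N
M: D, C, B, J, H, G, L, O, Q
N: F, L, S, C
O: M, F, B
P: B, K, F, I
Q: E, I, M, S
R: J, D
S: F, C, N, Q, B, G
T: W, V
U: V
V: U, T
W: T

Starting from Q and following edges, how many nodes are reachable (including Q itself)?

18

BFS from Q visits: Q, E, I, M, S, B, F, H, C, D, K, P, G, J, L, O, N, R
Reachable nodes: 18 of 22 total.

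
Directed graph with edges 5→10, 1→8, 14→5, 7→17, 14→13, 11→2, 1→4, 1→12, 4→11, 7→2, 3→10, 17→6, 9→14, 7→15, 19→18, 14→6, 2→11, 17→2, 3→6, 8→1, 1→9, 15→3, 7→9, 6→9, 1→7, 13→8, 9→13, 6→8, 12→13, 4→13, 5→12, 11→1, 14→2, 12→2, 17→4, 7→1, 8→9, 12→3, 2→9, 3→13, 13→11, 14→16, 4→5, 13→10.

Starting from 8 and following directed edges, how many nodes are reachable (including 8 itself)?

17

BFS from 8 visits: 8, 9, 1, 14, 13, 12, 7, 4, 16, 6, 5, 2, 11, 10, 3, 17, 15
Reachable nodes: 17 of 19 total.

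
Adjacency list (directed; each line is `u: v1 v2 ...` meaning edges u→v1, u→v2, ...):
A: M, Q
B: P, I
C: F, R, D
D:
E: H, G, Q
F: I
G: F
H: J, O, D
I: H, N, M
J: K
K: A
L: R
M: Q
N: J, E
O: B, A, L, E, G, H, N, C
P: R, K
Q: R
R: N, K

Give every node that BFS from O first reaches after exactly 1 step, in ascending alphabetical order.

Level 0: O
Level 1: A, B, C, E, G, H, L, N
Level 2: D, F, I, J, M, P, Q, R
Level 3: K

A, B, C, E, G, H, L, N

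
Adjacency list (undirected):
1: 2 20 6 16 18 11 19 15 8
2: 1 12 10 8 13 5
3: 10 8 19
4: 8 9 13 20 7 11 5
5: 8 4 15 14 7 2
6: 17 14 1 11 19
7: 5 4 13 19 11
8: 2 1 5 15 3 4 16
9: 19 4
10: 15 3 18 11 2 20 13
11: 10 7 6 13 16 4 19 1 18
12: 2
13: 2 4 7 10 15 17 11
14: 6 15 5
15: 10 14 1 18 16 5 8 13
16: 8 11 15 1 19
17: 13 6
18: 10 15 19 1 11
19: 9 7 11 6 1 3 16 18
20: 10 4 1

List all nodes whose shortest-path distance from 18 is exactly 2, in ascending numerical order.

2, 3, 4, 5, 6, 7, 8, 9, 13, 14, 16, 20

Level 0: 18
Level 1: 1, 10, 11, 15, 19
Level 2: 2, 3, 4, 5, 6, 7, 8, 9, 13, 14, 16, 20
Level 3: 12, 17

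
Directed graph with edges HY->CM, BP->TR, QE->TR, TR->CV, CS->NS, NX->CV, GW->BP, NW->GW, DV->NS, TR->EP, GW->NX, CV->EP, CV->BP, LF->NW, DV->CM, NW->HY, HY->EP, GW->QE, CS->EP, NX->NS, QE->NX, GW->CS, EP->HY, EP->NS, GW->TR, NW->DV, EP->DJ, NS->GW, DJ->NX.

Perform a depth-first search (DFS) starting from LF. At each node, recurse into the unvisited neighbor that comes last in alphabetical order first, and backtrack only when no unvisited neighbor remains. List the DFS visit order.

LF, NW, HY, EP, NS, GW, TR, CV, BP, QE, NX, CS, DJ, CM, DV

Visit LF
LF → NW
NW → HY
HY → EP
EP → NS
NS → GW
GW → TR
TR → CV
CV → BP
GW → QE
QE → NX
GW → CS
EP → DJ
HY → CM
NW → DV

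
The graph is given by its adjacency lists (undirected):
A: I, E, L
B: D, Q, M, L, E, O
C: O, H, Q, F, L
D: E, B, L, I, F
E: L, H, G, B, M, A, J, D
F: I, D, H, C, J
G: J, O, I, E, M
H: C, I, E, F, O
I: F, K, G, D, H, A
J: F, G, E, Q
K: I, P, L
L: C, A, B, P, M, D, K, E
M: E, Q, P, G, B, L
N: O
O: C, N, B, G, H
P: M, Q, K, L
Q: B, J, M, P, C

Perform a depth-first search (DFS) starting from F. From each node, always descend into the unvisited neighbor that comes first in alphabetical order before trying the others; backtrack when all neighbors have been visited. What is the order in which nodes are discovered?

Visit F
F → C
C → H
H → E
E → A
A → I
I → D
D → B
B → L
L → K
K → P
P → M
M → G
G → J
J → Q
G → O
O → N

F C H E A I D B L K P M G J Q O N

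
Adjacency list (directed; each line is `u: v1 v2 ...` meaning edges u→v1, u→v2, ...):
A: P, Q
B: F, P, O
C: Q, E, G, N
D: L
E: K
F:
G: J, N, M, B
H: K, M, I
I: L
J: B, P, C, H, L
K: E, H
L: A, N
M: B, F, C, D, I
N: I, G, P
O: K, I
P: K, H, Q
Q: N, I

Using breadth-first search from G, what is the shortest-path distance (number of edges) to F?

2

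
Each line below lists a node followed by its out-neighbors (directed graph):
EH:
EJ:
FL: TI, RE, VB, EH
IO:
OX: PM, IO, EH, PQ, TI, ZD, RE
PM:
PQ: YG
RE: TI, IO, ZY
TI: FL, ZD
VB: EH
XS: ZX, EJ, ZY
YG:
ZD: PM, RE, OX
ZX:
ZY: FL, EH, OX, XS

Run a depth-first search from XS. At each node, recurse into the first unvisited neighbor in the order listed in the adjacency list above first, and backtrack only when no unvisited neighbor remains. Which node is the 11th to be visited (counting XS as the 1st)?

OX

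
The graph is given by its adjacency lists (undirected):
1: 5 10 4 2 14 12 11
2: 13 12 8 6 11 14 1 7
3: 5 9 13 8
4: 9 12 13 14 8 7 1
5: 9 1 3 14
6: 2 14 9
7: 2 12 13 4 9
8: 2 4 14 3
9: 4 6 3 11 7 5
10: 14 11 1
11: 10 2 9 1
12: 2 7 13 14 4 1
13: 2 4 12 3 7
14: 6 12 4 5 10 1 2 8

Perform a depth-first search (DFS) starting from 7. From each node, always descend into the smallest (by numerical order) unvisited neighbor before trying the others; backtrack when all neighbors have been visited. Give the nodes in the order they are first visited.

Visit 7
7 → 2
2 → 1
1 → 4
4 → 8
8 → 3
3 → 5
5 → 9
9 → 6
6 → 14
14 → 10
10 → 11
14 → 12
12 → 13

7 -> 2 -> 1 -> 4 -> 8 -> 3 -> 5 -> 9 -> 6 -> 14 -> 10 -> 11 -> 12 -> 13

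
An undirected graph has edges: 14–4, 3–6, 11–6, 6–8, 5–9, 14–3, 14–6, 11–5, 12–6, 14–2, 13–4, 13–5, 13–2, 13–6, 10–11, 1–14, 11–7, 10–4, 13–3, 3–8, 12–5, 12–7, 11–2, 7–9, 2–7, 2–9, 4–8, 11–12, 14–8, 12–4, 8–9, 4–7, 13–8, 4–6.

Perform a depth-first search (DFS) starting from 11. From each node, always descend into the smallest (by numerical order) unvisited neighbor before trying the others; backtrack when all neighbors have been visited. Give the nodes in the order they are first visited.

Visit 11
11 → 2
2 → 7
7 → 4
4 → 6
6 → 3
3 → 8
8 → 9
9 → 5
5 → 12
5 → 13
8 → 14
14 → 1
4 → 10

11 → 2 → 7 → 4 → 6 → 3 → 8 → 9 → 5 → 12 → 13 → 14 → 1 → 10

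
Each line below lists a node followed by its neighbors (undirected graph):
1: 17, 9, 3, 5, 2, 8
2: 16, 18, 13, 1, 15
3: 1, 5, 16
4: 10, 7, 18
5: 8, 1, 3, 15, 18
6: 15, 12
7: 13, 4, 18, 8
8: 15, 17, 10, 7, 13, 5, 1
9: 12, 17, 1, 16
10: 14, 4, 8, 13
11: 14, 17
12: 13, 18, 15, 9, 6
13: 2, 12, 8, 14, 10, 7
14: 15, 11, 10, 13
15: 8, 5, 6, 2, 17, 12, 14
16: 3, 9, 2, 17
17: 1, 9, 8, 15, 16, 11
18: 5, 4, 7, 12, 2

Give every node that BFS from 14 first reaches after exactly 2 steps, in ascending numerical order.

Level 0: 14
Level 1: 10, 11, 13, 15
Level 2: 2, 4, 5, 6, 7, 8, 12, 17
Level 3: 1, 3, 9, 16, 18

2, 4, 5, 6, 7, 8, 12, 17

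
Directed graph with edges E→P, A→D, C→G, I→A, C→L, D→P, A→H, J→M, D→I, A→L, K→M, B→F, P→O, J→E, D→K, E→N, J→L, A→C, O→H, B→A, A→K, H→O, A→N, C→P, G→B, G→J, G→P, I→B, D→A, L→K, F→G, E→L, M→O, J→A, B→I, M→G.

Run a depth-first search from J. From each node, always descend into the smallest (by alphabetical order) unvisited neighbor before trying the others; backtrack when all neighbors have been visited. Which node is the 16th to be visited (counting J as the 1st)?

Visit J
J → A
A → C
C → G
G → B
B → F
B → I
G → P
P → O
O → H
C → L
L → K
K → M
A → D
A → N
J → E

Visit order: J, A, C, G, B, F, I, P, O, H, L, K, M, D, N, E

E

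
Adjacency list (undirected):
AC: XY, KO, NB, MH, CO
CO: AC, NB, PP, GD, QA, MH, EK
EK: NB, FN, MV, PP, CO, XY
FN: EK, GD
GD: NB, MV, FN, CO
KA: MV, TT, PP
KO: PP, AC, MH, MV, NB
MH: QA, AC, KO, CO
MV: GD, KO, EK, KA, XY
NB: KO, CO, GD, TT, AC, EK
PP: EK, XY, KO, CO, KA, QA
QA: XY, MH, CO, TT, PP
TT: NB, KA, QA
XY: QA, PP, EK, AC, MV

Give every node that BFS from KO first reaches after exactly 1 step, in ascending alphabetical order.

AC, MH, MV, NB, PP

Level 0: KO
Level 1: AC, MH, MV, NB, PP
Level 2: CO, EK, GD, KA, QA, TT, XY
Level 3: FN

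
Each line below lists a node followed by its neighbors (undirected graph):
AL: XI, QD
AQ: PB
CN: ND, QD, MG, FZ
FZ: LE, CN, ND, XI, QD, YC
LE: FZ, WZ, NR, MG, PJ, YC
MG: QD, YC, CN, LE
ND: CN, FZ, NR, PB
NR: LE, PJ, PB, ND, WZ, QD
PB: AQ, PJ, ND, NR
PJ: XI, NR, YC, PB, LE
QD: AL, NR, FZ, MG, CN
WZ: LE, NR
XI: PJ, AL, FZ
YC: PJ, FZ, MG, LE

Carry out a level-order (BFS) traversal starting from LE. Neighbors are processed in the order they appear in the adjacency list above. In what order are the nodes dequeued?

LE FZ WZ NR MG PJ YC CN ND XI QD PB AL AQ

Visit LE; enqueue FZ, WZ, NR, MG, PJ, YC → queue [FZ, WZ, NR, MG, PJ, YC]
Visit FZ; enqueue CN, ND, XI, QD → queue [WZ, NR, MG, PJ, YC, CN, ND, XI, QD]
Visit WZ → queue [NR, MG, PJ, YC, CN, ND, XI, QD]
Visit NR; enqueue PB → queue [MG, PJ, YC, CN, ND, XI, QD, PB]
Visit MG → queue [PJ, YC, CN, ND, XI, QD, PB]
Visit PJ → queue [YC, CN, ND, XI, QD, PB]
Visit YC → queue [CN, ND, XI, QD, PB]
Visit CN → queue [ND, XI, QD, PB]
Visit ND → queue [XI, QD, PB]
Visit XI; enqueue AL → queue [QD, PB, AL]
Visit QD → queue [PB, AL]
Visit PB; enqueue AQ → queue [AL, AQ]
Visit AL → queue [AQ]
Visit AQ → queue []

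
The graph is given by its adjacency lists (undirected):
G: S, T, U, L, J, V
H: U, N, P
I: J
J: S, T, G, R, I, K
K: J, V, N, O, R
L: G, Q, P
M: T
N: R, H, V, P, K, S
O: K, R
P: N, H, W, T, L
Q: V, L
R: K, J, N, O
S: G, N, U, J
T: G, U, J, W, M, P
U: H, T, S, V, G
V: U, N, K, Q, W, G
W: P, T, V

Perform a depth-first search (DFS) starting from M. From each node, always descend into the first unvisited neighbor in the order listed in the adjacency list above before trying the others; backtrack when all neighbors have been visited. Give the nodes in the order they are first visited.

M T G S N R K J I V U H P W L Q O

Visit M
M → T
T → G
G → S
S → N
N → R
R → K
K → J
J → I
K → V
V → U
U → H
H → P
P → W
P → L
L → Q
K → O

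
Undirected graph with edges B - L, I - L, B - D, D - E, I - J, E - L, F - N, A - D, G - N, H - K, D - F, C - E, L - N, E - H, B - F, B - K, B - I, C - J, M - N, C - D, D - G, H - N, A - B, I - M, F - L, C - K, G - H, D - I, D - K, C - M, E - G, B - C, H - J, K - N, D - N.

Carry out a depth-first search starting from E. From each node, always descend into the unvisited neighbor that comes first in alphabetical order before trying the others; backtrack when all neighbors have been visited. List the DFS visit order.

E C B A D F L I J H G N K M

Visit E
E → C
C → B
B → A
A → D
D → F
F → L
L → I
I → J
J → H
H → G
G → N
N → K
N → M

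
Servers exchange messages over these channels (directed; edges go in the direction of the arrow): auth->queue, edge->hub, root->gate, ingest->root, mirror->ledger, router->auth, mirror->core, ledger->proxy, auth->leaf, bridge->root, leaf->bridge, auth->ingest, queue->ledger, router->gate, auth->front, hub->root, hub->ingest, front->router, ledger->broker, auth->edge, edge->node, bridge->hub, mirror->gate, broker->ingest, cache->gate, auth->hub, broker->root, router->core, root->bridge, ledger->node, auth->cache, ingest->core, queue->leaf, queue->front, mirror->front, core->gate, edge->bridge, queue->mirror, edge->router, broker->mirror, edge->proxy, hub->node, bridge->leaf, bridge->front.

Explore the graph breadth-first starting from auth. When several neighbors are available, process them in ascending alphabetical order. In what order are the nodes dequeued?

auth cache edge front hub ingest leaf queue gate bridge node proxy router root core ledger mirror broker

Visit auth; enqueue cache, edge, front, hub, ingest, leaf, queue → queue [cache, edge, front, hub, ingest, leaf, queue]
Visit cache; enqueue gate → queue [edge, front, hub, ingest, leaf, queue, gate]
Visit edge; enqueue bridge, node, proxy, router → queue [front, hub, ingest, leaf, queue, gate, bridge, node, proxy, router]
Visit front → queue [hub, ingest, leaf, queue, gate, bridge, node, proxy, router]
Visit hub; enqueue root → queue [ingest, leaf, queue, gate, bridge, node, proxy, router, root]
Visit ingest; enqueue core → queue [leaf, queue, gate, bridge, node, proxy, router, root, core]
Visit leaf → queue [queue, gate, bridge, node, proxy, router, root, core]
Visit queue; enqueue ledger, mirror → queue [gate, bridge, node, proxy, router, root, core, ledger, mirror]
Visit gate → queue [bridge, node, proxy, router, root, core, ledger, mirror]
Visit bridge → queue [node, proxy, router, root, core, ledger, mirror]
Visit node → queue [proxy, router, root, core, ledger, mirror]
Visit proxy → queue [router, root, core, ledger, mirror]
Visit router → queue [root, core, ledger, mirror]
Visit root → queue [core, ledger, mirror]
Visit core → queue [ledger, mirror]
Visit ledger; enqueue broker → queue [mirror, broker]
Visit mirror → queue [broker]
Visit broker → queue []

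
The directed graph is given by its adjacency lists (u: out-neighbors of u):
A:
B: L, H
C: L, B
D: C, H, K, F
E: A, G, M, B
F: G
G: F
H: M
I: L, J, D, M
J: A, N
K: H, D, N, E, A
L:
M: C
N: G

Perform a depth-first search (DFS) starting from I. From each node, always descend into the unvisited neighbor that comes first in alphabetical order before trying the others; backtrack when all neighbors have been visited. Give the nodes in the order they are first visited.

Visit I
I → D
D → C
C → B
B → H
H → M
B → L
D → F
F → G
D → K
K → A
K → E
K → N
I → J

I -> D -> C -> B -> H -> M -> L -> F -> G -> K -> A -> E -> N -> J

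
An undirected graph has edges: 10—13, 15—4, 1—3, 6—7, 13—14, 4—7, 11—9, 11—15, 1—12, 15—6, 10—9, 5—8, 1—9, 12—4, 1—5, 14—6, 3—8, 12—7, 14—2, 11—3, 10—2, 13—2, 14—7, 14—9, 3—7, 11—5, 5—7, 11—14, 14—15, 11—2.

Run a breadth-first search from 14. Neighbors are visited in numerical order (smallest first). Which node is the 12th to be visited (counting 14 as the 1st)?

Visit 14; enqueue 2, 6, 7, 9, 11, 13, 15 → queue [2, 6, 7, 9, 11, 13, 15]
Visit 2; enqueue 10 → queue [6, 7, 9, 11, 13, 15, 10]
Visit 6 → queue [7, 9, 11, 13, 15, 10]
Visit 7; enqueue 3, 4, 5, 12 → queue [9, 11, 13, 15, 10, 3, 4, 5, 12]
Visit 9; enqueue 1 → queue [11, 13, 15, 10, 3, 4, 5, 12, 1]
Visit 11 → queue [13, 15, 10, 3, 4, 5, 12, 1]
Visit 13 → queue [15, 10, 3, 4, 5, 12, 1]
Visit 15 → queue [10, 3, 4, 5, 12, 1]
Visit 10 → queue [3, 4, 5, 12, 1]
Visit 3; enqueue 8 → queue [4, 5, 12, 1, 8]
Visit 4 → queue [5, 12, 1, 8]
Visit 5 → queue [12, 1, 8]
Visit 12 → queue [1, 8]
Visit 1 → queue [8]
Visit 8 → queue []

Visit order: 14, 2, 6, 7, 9, 11, 13, 15, 10, 3, 4, 5, 12, 1, 8

5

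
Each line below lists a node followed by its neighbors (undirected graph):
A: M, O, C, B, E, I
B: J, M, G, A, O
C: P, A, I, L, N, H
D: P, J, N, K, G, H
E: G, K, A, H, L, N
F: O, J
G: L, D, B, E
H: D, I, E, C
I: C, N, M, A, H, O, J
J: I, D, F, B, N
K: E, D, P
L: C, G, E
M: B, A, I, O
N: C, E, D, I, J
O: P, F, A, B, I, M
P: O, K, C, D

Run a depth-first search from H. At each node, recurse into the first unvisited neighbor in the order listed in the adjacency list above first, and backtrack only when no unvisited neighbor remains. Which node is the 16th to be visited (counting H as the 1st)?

Visit H
H → D
D → P
P → O
O → F
F → J
J → I
I → C
C → A
A → M
M → B
B → G
G → L
L → E
E → K
E → N

Visit order: H, D, P, O, F, J, I, C, A, M, B, G, L, E, K, N

N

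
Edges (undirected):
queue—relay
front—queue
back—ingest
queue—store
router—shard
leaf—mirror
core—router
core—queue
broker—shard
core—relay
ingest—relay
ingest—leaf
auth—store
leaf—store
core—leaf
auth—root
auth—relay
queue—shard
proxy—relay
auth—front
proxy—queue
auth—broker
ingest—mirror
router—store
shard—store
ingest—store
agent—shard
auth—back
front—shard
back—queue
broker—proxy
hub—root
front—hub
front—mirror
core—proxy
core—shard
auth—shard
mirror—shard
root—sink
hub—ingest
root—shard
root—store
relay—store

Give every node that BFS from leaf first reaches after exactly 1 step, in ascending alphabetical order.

core, ingest, mirror, store

Level 0: leaf
Level 1: core, ingest, mirror, store
Level 2: auth, back, front, hub, proxy, queue, relay, root, router, shard
Level 3: agent, broker, sink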